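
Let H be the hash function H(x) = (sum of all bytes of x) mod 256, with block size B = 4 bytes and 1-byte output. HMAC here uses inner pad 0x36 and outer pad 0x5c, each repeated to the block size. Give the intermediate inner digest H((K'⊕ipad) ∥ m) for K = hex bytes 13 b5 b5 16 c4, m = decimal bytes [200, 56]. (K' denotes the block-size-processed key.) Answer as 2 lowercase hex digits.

03

Key hex bytes 13 b5 b5 16 c4 is 5 bytes > B = 4, so hash it first: H(key) = 57, then zero-pad to 4 bytes: K' = 57 00 00 00.
K' ⊕ ipad = 61 36 36 36.
Inner input = 61 36 36 36 ∥ c8 38.
Inner hash: sum = 97+54+54+54+200+56 = 515; mod 256 = 3 → 03.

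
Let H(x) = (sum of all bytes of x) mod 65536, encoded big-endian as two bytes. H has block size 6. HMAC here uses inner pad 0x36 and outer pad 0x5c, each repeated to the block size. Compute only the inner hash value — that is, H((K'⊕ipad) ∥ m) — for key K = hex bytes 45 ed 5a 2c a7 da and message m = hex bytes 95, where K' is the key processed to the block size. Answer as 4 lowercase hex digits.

Key hex bytes 45 ed 5a 2c a7 da is exactly B = 6 bytes: K' = 45 ed 5a 2c a7 da.
K' ⊕ ipad = 73 db 6c 1a 91 ec.
Inner input = 73 db 6c 1a 91 ec ∥ 95.
Inner hash: sum = 115+219+108+26+145+236+149 = 998 → 03 e6.

03e6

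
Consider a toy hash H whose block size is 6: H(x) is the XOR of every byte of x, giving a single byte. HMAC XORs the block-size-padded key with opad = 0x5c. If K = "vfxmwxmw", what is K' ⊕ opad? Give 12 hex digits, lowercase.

4c5c5c5c5c5c

Key "vfxmwxmw" = 76 66 78 6d 77 78 6d 77 is 8 bytes > B = 6, so hash it first: H(key) = 10, then zero-pad to 6 bytes: K' = 10 00 00 00 00 00.
XOR each byte with 0x5c: 10⊕5c=4c, 00⊕5c=5c, 00⊕5c=5c, 00⊕5c=5c, 00⊕5c=5c, 00⊕5c=5c.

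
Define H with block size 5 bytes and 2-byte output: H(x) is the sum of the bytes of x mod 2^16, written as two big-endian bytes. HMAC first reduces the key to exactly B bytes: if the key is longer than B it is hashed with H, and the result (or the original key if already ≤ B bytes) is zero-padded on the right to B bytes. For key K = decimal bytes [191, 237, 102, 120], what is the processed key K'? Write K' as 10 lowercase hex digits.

Key decimal bytes [191, 237, 102, 120] = bf ed 66 78 is 4 bytes ≤ B = 5; zero-pad to 5 bytes: K' = bf ed 66 78 00.

bfed667800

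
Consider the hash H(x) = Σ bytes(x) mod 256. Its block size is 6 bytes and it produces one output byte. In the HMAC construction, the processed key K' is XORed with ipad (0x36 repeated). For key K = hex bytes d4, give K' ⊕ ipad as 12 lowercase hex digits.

Key hex bytes d4 is 1 byte ≤ B = 6; zero-pad to 6 bytes: K' = d4 00 00 00 00 00.
XOR each byte with 0x36: d4⊕36=e2, 00⊕36=36, 00⊕36=36, 00⊕36=36, 00⊕36=36, 00⊕36=36.

e23636363636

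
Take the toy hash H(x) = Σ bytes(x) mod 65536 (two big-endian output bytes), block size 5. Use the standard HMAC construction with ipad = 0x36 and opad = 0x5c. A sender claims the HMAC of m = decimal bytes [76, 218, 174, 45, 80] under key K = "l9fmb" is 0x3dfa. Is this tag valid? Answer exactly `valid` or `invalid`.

invalid

Key "l9fmb" = 6c 39 66 6d 62 is exactly B = 5 bytes: K' = 6c 39 66 6d 62.
K' ⊕ ipad = 5a 0f 50 5b 54; K' ⊕ opad = 30 65 3a 31 3e.
Inner hash: sum = 90+15+80+91+84+76+218+174+45+80 = 953 → 03 b9.
Outer hash (recomputed tag): sum = 48+101+58+49+62+3+185 = 506 → 01 fa.
Recomputed tag = 01fa; claimed = 3dfa → mismatch.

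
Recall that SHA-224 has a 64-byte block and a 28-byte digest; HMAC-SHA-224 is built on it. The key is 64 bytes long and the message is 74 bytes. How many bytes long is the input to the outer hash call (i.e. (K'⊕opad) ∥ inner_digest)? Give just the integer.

92

Key is 64 ≤ 64 bytes, zero-padded: |K'| = 64.
Outer input = (K'⊕opad) ∥ H(inner) → 64 + 28 = 92 bytes.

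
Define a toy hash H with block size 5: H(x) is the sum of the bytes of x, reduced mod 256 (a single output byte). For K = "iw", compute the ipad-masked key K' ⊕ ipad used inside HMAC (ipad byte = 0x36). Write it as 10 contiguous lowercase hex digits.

Key "iw" = 69 77 is 2 bytes ≤ B = 5; zero-pad to 5 bytes: K' = 69 77 00 00 00.
XOR each byte with 0x36: 69⊕36=5f, 77⊕36=41, 00⊕36=36, 00⊕36=36, 00⊕36=36.

5f41363636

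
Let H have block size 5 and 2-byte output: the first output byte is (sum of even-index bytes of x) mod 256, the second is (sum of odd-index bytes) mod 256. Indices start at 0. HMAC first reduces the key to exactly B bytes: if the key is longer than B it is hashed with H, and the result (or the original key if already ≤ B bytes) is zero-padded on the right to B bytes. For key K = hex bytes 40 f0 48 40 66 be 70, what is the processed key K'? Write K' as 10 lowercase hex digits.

5eee000000

|K| = 7 > B = 5, so first hash the key.
H(K): even-index sum = 350 mod 256 = 94; odd-index sum = 494 mod 256 = 238 → 5e ee.
Zero-pad H(K) = 5e ee to 5 bytes: K' = 5e ee 00 00 00.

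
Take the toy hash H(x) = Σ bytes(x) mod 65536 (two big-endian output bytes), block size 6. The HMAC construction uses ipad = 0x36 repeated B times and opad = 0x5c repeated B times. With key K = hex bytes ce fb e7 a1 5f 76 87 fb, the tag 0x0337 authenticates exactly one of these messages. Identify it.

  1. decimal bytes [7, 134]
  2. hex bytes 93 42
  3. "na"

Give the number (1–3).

3

Key hex bytes ce fb e7 a1 5f 76 87 fb is 8 bytes > B = 6, so hash it first: H(key) = 05 a8, then zero-pad to 6 bytes: K' = 05 a8 00 00 00 00.
K' ⊕ ipad = 33 9e 36 36 36 36; K' ⊕ opad = 59 f4 5c 5c 5c 5c.
m1: inner = H(33 9e 36 36 36 36 07 86) = 02 36; tag = H(59 f4 5c 5c 5c 5c 02 36) = 02f5
m2: inner = H(33 9e 36 36 36 36 93 42) = 02 7e; tag = H(59 f4 5c 5c 5c 5c 02 7e) = 033d
m3: inner = H(33 9e 36 36 36 36 6e 61) = 02 78; tag = H(59 f4 5c 5c 5c 5c 02 78) = 0337 ← matches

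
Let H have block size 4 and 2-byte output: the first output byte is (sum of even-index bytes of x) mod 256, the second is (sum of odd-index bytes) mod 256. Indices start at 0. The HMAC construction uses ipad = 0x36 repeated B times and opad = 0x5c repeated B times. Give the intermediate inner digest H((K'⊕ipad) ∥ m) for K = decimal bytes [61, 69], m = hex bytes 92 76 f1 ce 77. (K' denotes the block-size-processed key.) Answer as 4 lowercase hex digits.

3bed

Key decimal bytes [61, 69] = 3d 45 is 2 bytes ≤ B = 4; zero-pad to 4 bytes: K' = 3d 45 00 00.
K' ⊕ ipad = 0b 73 36 36.
Inner input = 0b 73 36 36 ∥ 92 76 f1 ce 77.
Inner hash: even-index sum = 571 mod 256 = 59; odd-index sum = 493 mod 256 = 237 → 3b ed.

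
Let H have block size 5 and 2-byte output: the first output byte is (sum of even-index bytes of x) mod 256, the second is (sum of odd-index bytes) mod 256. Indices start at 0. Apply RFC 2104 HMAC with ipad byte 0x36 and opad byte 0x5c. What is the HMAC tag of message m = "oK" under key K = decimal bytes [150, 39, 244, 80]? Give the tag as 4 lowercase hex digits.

Key decimal bytes [150, 39, 244, 80] = 96 27 f4 50 is 4 bytes ≤ B = 5; zero-pad to 5 bytes: K' = 96 27 f4 50 00.
K' ⊕ ipad = a0 11 c2 66 36.  K' ⊕ opad = ca 7b a8 0c 5c.
Inner input = (K'⊕ipad) ∥ m = a0 11 c2 66 36 ∥ 6f 4b.
Inner hash: even-index sum = 483 mod 256 = 227; odd-index sum = 230 mod 256 = 230 → e3 e6.
Outer input = (K'⊕opad) ∥ inner = ca 7b a8 0c 5c ∥ e3 e6.
Outer hash (tag): even-index sum = 692 mod 256 = 180; odd-index sum = 362 mod 256 = 106 → b4 6a.

b46a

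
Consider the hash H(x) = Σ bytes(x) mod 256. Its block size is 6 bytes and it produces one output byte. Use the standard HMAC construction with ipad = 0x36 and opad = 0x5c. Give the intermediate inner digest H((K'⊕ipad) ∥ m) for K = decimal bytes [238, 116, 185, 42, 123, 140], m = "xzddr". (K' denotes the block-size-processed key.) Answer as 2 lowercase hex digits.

f8

Key decimal bytes [238, 116, 185, 42, 123, 140] = ee 74 b9 2a 7b 8c is exactly B = 6 bytes: K' = ee 74 b9 2a 7b 8c.
K' ⊕ ipad = d8 42 8f 1c 4d ba.
Inner input = d8 42 8f 1c 4d ba ∥ 78 7a 64 64 72.
Inner hash: sum = 216+66+143+28+77+186+120+122+100+100+114 = 1272; mod 256 = 248 → f8.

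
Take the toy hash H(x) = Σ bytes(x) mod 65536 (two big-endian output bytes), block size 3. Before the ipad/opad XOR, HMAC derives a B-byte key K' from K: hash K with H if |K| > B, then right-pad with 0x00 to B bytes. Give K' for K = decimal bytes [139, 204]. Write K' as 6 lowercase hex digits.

8bcc00

Key decimal bytes [139, 204] = 8b cc is 2 bytes ≤ B = 3; zero-pad to 3 bytes: K' = 8b cc 00.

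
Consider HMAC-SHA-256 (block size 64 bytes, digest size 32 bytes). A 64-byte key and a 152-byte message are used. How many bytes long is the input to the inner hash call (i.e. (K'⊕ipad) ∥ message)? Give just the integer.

216

Key is 64 ≤ 64 bytes, zero-padded: |K'| = 64.
Inner input = (K'⊕ipad) ∥ m → 64 + 152 = 216 bytes.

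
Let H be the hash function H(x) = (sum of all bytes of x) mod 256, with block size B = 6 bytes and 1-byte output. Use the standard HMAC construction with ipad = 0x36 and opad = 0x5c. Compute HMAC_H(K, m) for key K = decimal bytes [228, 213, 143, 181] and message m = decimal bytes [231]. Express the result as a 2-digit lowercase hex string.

f9

Key decimal bytes [228, 213, 143, 181] = e4 d5 8f b5 is 4 bytes ≤ B = 6; zero-pad to 6 bytes: K' = e4 d5 8f b5 00 00.
K' ⊕ ipad = d2 e3 b9 83 36 36.  K' ⊕ opad = b8 89 d3 e9 5c 5c.
Inner input = (K'⊕ipad) ∥ m = d2 e3 b9 83 36 36 ∥ e7.
Inner hash: sum = 210+227+185+131+54+54+231 = 1092; mod 256 = 68 → 44.
Outer input = (K'⊕opad) ∥ inner = b8 89 d3 e9 5c 5c ∥ 44.
Outer hash (tag): sum = 184+137+211+233+92+92+68 = 1017; mod 256 = 249 → f9.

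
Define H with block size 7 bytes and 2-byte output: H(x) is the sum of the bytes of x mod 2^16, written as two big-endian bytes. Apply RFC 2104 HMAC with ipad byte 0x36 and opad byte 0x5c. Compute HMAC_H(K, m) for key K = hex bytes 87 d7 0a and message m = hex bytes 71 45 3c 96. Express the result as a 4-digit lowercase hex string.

Key hex bytes 87 d7 0a is 3 bytes ≤ B = 7; zero-pad to 7 bytes: K' = 87 d7 0a 00 00 00 00.
K' ⊕ ipad = b1 e1 3c 36 36 36 36.  K' ⊕ opad = db 8b 56 5c 5c 5c 5c.
Inner input = (K'⊕ipad) ∥ m = b1 e1 3c 36 36 36 36 ∥ 71 45 3c 96.
Inner hash: sum = 177+225+60+54+54+54+54+113+69+60+150 = 1070 → 04 2e.
Outer input = (K'⊕opad) ∥ inner = db 8b 56 5c 5c 5c 5c ∥ 04 2e.
Outer hash (tag): sum = 219+139+86+92+92+92+92+4+46 = 862 → 03 5e.

035e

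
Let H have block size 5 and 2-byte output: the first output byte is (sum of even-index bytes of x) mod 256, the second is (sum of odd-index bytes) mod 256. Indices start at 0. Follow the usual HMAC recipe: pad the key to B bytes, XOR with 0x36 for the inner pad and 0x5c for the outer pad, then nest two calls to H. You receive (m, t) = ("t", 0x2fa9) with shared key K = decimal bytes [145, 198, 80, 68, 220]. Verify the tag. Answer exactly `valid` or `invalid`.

Key decimal bytes [145, 198, 80, 68, 220] = 91 c6 50 44 dc is exactly B = 5 bytes: K' = 91 c6 50 44 dc.
K' ⊕ ipad = a7 f0 66 72 ea; K' ⊕ opad = cd 9a 0c 18 80.
Inner hash: even-index sum = 503 mod 256 = 247; odd-index sum = 470 mod 256 = 214 → f7 d6.
Outer hash (recomputed tag): even-index sum = 559 mod 256 = 47; odd-index sum = 425 mod 256 = 169 → 2f a9.
Recomputed tag = 2fa9; claimed = 2fa9 → match.

valid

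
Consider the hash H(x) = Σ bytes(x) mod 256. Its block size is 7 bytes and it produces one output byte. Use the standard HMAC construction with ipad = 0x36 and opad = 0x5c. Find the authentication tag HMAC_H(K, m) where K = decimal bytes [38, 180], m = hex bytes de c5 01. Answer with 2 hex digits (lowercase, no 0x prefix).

72

Key decimal bytes [38, 180] = 26 b4 is 2 bytes ≤ B = 7; zero-pad to 7 bytes: K' = 26 b4 00 00 00 00 00.
K' ⊕ ipad = 10 82 36 36 36 36 36.  K' ⊕ opad = 7a e8 5c 5c 5c 5c 5c.
Inner input = (K'⊕ipad) ∥ m = 10 82 36 36 36 36 36 ∥ de c5 01.
Inner hash: sum = 16+130+54+54+54+54+54+222+197+1 = 836; mod 256 = 68 → 44.
Outer input = (K'⊕opad) ∥ inner = 7a e8 5c 5c 5c 5c 5c ∥ 44.
Outer hash (tag): sum = 122+232+92+92+92+92+92+68 = 882; mod 256 = 114 → 72.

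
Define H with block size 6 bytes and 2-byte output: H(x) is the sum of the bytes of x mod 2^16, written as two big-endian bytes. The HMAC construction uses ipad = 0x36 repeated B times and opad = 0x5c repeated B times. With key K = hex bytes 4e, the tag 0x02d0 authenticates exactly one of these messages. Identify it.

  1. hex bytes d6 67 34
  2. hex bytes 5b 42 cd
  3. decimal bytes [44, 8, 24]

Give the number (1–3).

Key hex bytes 4e is 1 byte ≤ B = 6; zero-pad to 6 bytes: K' = 4e 00 00 00 00 00.
K' ⊕ ipad = 78 36 36 36 36 36; K' ⊕ opad = 12 5c 5c 5c 5c 5c.
m1: inner = H(78 36 36 36 36 36 d6 67 34) = 02 f7; tag = H(12 5c 5c 5c 5c 5c 02 f7) = 02d7
m2: inner = H(78 36 36 36 36 36 5b 42 cd) = 02 f0; tag = H(12 5c 5c 5c 5c 5c 02 f0) = 02d0 ← matches
m3: inner = H(78 36 36 36 36 36 2c 08 18) = 01 d2; tag = H(12 5c 5c 5c 5c 5c 01 d2) = 02b1

2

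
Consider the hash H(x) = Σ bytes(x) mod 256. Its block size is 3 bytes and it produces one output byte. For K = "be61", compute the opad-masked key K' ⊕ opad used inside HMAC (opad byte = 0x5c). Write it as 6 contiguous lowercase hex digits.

725c5c

Key "be61" = 62 65 36 31 is 4 bytes > B = 3, so hash it first: H(key) = 2e, then zero-pad to 3 bytes: K' = 2e 00 00.
XOR each byte with 0x5c: 2e⊕5c=72, 00⊕5c=5c, 00⊕5c=5c.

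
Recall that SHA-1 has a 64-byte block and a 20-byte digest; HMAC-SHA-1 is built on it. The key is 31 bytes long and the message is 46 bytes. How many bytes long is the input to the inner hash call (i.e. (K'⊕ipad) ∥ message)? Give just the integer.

110

Key is 31 ≤ 64 bytes, zero-padded: |K'| = 64.
Inner input = (K'⊕ipad) ∥ m → 64 + 46 = 110 bytes.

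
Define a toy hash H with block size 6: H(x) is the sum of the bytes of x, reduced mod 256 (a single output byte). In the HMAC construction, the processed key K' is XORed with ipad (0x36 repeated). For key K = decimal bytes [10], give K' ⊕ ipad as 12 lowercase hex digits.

3c3636363636

Key decimal bytes [10] = 0a is 1 byte ≤ B = 6; zero-pad to 6 bytes: K' = 0a 00 00 00 00 00.
XOR each byte with 0x36: 0a⊕36=3c, 00⊕36=36, 00⊕36=36, 00⊕36=36, 00⊕36=36, 00⊕36=36.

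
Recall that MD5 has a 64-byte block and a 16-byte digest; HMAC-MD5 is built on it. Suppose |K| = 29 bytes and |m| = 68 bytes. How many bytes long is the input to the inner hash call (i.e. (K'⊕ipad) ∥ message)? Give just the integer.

Key is 29 ≤ 64 bytes, zero-padded: |K'| = 64.
Inner input = (K'⊕ipad) ∥ m → 64 + 68 = 132 bytes.

132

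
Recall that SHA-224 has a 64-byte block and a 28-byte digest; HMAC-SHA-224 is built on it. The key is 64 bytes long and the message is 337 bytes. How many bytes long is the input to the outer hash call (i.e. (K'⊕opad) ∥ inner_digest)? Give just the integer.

92

Key is 64 ≤ 64 bytes, zero-padded: |K'| = 64.
Outer input = (K'⊕opad) ∥ H(inner) → 64 + 28 = 92 bytes.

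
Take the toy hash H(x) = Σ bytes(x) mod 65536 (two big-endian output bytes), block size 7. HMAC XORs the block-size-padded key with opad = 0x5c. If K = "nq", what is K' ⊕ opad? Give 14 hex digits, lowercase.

322d5c5c5c5c5c

Key "nq" = 6e 71 is 2 bytes ≤ B = 7; zero-pad to 7 bytes: K' = 6e 71 00 00 00 00 00.
XOR each byte with 0x5c: 6e⊕5c=32, 71⊕5c=2d, 00⊕5c=5c, 00⊕5c=5c, 00⊕5c=5c, 00⊕5c=5c, 00⊕5c=5c.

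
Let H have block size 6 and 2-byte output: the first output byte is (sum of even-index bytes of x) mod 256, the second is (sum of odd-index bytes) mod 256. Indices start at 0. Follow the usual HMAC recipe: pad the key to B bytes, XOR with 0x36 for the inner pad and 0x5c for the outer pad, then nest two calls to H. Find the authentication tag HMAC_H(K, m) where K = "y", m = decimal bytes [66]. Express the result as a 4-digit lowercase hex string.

dab6

Key "y" = 79 is 1 byte ≤ B = 6; zero-pad to 6 bytes: K' = 79 00 00 00 00 00.
K' ⊕ ipad = 4f 36 36 36 36 36.  K' ⊕ opad = 25 5c 5c 5c 5c 5c.
Inner input = (K'⊕ipad) ∥ m = 4f 36 36 36 36 36 ∥ 42.
Inner hash: even-index sum = 253 mod 256 = 253; odd-index sum = 162 mod 256 = 162 → fd a2.
Outer input = (K'⊕opad) ∥ inner = 25 5c 5c 5c 5c 5c ∥ fd a2.
Outer hash (tag): even-index sum = 474 mod 256 = 218; odd-index sum = 438 mod 256 = 182 → da b6.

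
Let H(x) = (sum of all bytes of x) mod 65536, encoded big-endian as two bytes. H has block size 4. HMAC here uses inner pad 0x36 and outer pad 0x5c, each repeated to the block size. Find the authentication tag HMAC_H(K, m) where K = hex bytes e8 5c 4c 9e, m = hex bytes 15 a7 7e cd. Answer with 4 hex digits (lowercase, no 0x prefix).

Key hex bytes e8 5c 4c 9e is exactly B = 4 bytes: K' = e8 5c 4c 9e.
K' ⊕ ipad = de 6a 7a a8.  K' ⊕ opad = b4 00 10 c2.
Inner input = (K'⊕ipad) ∥ m = de 6a 7a a8 ∥ 15 a7 7e cd.
Inner hash: sum = 222+106+122+168+21+167+126+205 = 1137 → 04 71.
Outer input = (K'⊕opad) ∥ inner = b4 00 10 c2 ∥ 04 71.
Outer hash (tag): sum = 180+0+16+194+4+113 = 507 → 01 fb.

01fb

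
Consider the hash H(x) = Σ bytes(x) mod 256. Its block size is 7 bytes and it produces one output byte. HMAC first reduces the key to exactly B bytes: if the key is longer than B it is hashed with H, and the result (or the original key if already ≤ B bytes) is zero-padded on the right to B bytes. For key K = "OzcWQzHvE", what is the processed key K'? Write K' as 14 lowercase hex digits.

|K| = 9 > B = 7, so first hash the key.
H(K): sum = 79+122+99+87+81+122+72+118+69 = 849; mod 256 = 81 → 51.
Zero-pad H(K) = 51 to 7 bytes: K' = 51 00 00 00 00 00 00.

51000000000000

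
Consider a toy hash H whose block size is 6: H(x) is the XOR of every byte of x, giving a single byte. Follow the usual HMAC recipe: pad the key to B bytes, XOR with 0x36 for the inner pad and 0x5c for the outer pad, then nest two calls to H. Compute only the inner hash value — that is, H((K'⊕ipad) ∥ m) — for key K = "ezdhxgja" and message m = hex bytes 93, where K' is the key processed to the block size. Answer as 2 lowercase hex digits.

Key "ezdhxgja" = 65 7a 64 68 78 67 6a 61 is 8 bytes > B = 6, so hash it first: H(key) = 07, then zero-pad to 6 bytes: K' = 07 00 00 00 00 00.
K' ⊕ ipad = 31 36 36 36 36 36.
Inner input = 31 36 36 36 36 36 ∥ 93.
Inner hash: XOR 31⊕36⊕36⊕36⊕36⊕36⊕93 = 94.

94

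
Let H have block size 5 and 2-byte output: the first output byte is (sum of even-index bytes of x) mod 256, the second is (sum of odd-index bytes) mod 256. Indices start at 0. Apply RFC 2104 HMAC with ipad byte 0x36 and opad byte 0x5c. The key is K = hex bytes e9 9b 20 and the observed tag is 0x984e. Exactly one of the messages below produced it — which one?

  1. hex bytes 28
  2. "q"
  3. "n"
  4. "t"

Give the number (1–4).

Key hex bytes e9 9b 20 is 3 bytes ≤ B = 5; zero-pad to 5 bytes: K' = e9 9b 20 00 00.
K' ⊕ ipad = df ad 16 36 36; K' ⊕ opad = b5 c7 7c 5c 5c.
m1: inner = H(df ad 16 36 36 28) = 2b 0b; tag = H(b5 c7 7c 5c 5c 2b 0b) = 984e ← matches
m2: inner = H(df ad 16 36 36 71) = 2b 54; tag = H(b5 c7 7c 5c 5c 2b 54) = e14e
m3: inner = H(df ad 16 36 36 6e) = 2b 51; tag = H(b5 c7 7c 5c 5c 2b 51) = de4e
m4: inner = H(df ad 16 36 36 74) = 2b 57; tag = H(b5 c7 7c 5c 5c 2b 57) = e44e

1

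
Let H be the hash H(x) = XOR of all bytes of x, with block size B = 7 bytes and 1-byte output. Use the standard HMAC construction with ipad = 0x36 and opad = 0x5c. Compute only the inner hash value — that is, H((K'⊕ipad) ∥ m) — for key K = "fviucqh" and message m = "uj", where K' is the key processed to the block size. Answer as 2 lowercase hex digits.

Key "fviucqh" = 66 76 69 75 63 71 68 is exactly B = 7 bytes: K' = 66 76 69 75 63 71 68.
K' ⊕ ipad = 50 40 5f 43 55 47 5e.
Inner input = 50 40 5f 43 55 47 5e ∥ 75 6a.
Inner hash: XOR 50⊕40⊕5f⊕43⊕55⊕47⊕5e⊕75⊕6a = 5f.

5f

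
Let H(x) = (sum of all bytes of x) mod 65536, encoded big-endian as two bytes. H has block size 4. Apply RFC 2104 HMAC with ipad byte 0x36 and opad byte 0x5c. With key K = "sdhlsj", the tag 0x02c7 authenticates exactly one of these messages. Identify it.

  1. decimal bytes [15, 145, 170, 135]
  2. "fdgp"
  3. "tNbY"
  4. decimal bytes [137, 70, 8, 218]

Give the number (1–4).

3

Key "sdhlsj" = 73 64 68 6c 73 6a is 6 bytes > B = 4, so hash it first: H(key) = 02 88, then zero-pad to 4 bytes: K' = 02 88 00 00.
K' ⊕ ipad = 34 be 36 36; K' ⊕ opad = 5e d4 5c 5c.
m1: inner = H(34 be 36 36 0f 91 aa 87) = 03 2f; tag = H(5e d4 5c 5c 03 2f) = 021c
m2: inner = H(34 be 36 36 66 64 67 70) = 02 ff; tag = H(5e d4 5c 5c 02 ff) = 02eb
m3: inner = H(34 be 36 36 74 4e 62 59) = 02 db; tag = H(5e d4 5c 5c 02 db) = 02c7 ← matches
m4: inner = H(34 be 36 36 89 46 08 da) = 03 0f; tag = H(5e d4 5c 5c 03 0f) = 01fc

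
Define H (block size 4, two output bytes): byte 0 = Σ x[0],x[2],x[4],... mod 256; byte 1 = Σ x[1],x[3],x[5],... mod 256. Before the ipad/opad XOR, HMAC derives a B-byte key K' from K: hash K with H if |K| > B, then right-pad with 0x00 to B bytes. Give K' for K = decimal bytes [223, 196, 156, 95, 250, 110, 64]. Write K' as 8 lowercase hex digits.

b5910000

|K| = 7 > B = 4, so first hash the key.
H(K): even-index sum = 693 mod 256 = 181; odd-index sum = 401 mod 256 = 145 → b5 91.
Zero-pad H(K) = b5 91 to 4 bytes: K' = b5 91 00 00.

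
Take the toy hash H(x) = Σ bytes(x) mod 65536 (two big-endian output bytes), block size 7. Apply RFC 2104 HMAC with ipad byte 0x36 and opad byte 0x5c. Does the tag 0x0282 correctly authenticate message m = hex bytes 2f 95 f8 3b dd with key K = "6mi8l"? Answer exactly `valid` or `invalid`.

Key "6mi8l" = 36 6d 69 38 6c is 5 bytes ≤ B = 7; zero-pad to 7 bytes: K' = 36 6d 69 38 6c 00 00.
K' ⊕ ipad = 00 5b 5f 0e 5a 36 36; K' ⊕ opad = 6a 31 35 64 30 5c 5c.
Inner hash: sum = 0+91+95+14+90+54+54+47+149+248+59+221 = 1122 → 04 62.
Outer hash (recomputed tag): sum = 106+49+53+100+48+92+92+4+98 = 642 → 02 82.
Recomputed tag = 0282; claimed = 0282 → match.

valid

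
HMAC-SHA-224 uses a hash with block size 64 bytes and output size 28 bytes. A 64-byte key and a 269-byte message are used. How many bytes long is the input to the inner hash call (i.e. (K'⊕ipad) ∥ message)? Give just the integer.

333

Key is 64 ≤ 64 bytes, zero-padded: |K'| = 64.
Inner input = (K'⊕ipad) ∥ m → 64 + 269 = 333 bytes.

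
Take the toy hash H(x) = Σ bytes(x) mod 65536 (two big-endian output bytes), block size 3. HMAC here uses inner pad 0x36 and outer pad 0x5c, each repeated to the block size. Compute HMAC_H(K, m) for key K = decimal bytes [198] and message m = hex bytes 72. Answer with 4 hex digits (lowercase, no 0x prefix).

Key decimal bytes [198] = c6 is 1 byte ≤ B = 3; zero-pad to 3 bytes: K' = c6 00 00.
K' ⊕ ipad = f0 36 36.  K' ⊕ opad = 9a 5c 5c.
Inner input = (K'⊕ipad) ∥ m = f0 36 36 ∥ 72.
Inner hash: sum = 240+54+54+114 = 462 → 01 ce.
Outer input = (K'⊕opad) ∥ inner = 9a 5c 5c ∥ 01 ce.
Outer hash (tag): sum = 154+92+92+1+206 = 545 → 02 21.

0221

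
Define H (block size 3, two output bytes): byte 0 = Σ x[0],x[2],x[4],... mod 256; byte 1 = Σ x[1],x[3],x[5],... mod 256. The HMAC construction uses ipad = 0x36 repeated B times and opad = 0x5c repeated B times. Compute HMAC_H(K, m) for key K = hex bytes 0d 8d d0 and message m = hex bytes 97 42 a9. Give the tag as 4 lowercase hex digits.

Key hex bytes 0d 8d d0 is exactly B = 3 bytes: K' = 0d 8d d0.
K' ⊕ ipad = 3b bb e6.  K' ⊕ opad = 51 d1 8c.
Inner input = (K'⊕ipad) ∥ m = 3b bb e6 ∥ 97 42 a9.
Inner hash: even-index sum = 355 mod 256 = 99; odd-index sum = 507 mod 256 = 251 → 63 fb.
Outer input = (K'⊕opad) ∥ inner = 51 d1 8c ∥ 63 fb.
Outer hash (tag): even-index sum = 472 mod 256 = 216; odd-index sum = 308 mod 256 = 52 → d8 34.

d834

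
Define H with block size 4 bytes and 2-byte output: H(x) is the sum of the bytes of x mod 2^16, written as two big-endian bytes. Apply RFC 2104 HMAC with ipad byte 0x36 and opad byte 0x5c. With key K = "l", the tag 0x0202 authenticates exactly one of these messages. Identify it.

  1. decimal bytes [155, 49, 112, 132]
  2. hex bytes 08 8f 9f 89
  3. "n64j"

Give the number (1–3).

1

Key "l" = 6c is 1 byte ≤ B = 4; zero-pad to 4 bytes: K' = 6c 00 00 00.
K' ⊕ ipad = 5a 36 36 36; K' ⊕ opad = 30 5c 5c 5c.
m1: inner = H(5a 36 36 36 9b 31 70 84) = 02 bc; tag = H(30 5c 5c 5c 02 bc) = 0202 ← matches
m2: inner = H(5a 36 36 36 08 8f 9f 89) = 02 bb; tag = H(30 5c 5c 5c 02 bb) = 0201
m3: inner = H(5a 36 36 36 6e 36 34 6a) = 02 3e; tag = H(30 5c 5c 5c 02 3e) = 0184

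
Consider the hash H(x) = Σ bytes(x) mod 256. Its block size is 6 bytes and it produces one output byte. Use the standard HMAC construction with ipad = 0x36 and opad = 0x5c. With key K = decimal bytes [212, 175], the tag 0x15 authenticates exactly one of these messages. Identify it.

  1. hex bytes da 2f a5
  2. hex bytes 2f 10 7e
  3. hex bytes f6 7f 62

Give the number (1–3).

3

Key decimal bytes [212, 175] = d4 af is 2 bytes ≤ B = 6; zero-pad to 6 bytes: K' = d4 af 00 00 00 00.
K' ⊕ ipad = e2 99 36 36 36 36; K' ⊕ opad = 88 f3 5c 5c 5c 5c.
m1: inner = H(e2 99 36 36 36 36 da 2f a5) = 01; tag = H(88 f3 5c 5c 5c 5c 01) = ec
m2: inner = H(e2 99 36 36 36 36 2f 10 7e) = 10; tag = H(88 f3 5c 5c 5c 5c 10) = fb
m3: inner = H(e2 99 36 36 36 36 f6 7f 62) = 2a; tag = H(88 f3 5c 5c 5c 5c 2a) = 15 ← matches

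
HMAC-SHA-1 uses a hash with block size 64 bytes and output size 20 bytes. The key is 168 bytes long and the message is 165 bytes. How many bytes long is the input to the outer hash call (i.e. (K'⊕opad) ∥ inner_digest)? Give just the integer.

Key is 168 > 64 bytes, so it is hashed to 20 bytes then zero-padded to 64: |K'| = 64.
Outer input = (K'⊕opad) ∥ H(inner) → 64 + 20 = 84 bytes.

84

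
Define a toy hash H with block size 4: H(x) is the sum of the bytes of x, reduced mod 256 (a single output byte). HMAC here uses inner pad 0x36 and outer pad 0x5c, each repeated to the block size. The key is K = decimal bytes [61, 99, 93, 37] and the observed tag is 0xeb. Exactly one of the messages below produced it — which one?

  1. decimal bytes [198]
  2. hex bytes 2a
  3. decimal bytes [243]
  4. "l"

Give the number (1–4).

3

Key decimal bytes [61, 99, 93, 37] = 3d 63 5d 25 is exactly B = 4 bytes: K' = 3d 63 5d 25.
K' ⊕ ipad = 0b 55 6b 13; K' ⊕ opad = 61 3f 01 79.
m1: inner = H(0b 55 6b 13 c6) = a4; tag = H(61 3f 01 79 a4) = be
m2: inner = H(0b 55 6b 13 2a) = 08; tag = H(61 3f 01 79 08) = 22
m3: inner = H(0b 55 6b 13 f3) = d1; tag = H(61 3f 01 79 d1) = eb ← matches
m4: inner = H(0b 55 6b 13 6c) = 4a; tag = H(61 3f 01 79 4a) = 64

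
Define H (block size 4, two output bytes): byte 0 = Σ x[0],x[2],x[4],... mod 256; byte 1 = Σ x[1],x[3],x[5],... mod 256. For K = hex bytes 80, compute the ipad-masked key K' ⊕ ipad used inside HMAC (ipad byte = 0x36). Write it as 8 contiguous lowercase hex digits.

b6363636

Key hex bytes 80 is 1 byte ≤ B = 4; zero-pad to 4 bytes: K' = 80 00 00 00.
XOR each byte with 0x36: 80⊕36=b6, 00⊕36=36, 00⊕36=36, 00⊕36=36.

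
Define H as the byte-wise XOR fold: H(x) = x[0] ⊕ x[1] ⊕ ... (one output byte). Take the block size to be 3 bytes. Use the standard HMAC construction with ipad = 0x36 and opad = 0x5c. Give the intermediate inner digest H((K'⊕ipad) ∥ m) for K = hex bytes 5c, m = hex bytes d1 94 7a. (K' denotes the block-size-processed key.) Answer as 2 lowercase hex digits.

55

Key hex bytes 5c is 1 byte ≤ B = 3; zero-pad to 3 bytes: K' = 5c 00 00.
K' ⊕ ipad = 6a 36 36.
Inner input = 6a 36 36 ∥ d1 94 7a.
Inner hash: XOR 6a⊕36⊕36⊕d1⊕94⊕7a = 55.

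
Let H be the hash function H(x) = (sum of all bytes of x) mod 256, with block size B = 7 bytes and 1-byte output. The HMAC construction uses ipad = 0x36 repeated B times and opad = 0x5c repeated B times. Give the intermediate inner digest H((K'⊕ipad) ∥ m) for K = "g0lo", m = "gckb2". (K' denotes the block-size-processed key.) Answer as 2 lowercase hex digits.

Key "g0lo" = 67 30 6c 6f is 4 bytes ≤ B = 7; zero-pad to 7 bytes: K' = 67 30 6c 6f 00 00 00.
K' ⊕ ipad = 51 06 5a 59 36 36 36.
Inner input = 51 06 5a 59 36 36 36 ∥ 67 63 6b 62 32.
Inner hash: sum = 81+6+90+89+54+54+54+103+99+107+98+50 = 885; mod 256 = 117 → 75.

75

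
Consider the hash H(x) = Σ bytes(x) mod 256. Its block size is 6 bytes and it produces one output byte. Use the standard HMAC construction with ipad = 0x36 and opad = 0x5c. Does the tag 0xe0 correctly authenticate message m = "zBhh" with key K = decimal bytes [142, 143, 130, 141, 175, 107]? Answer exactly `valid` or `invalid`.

valid

Key decimal bytes [142, 143, 130, 141, 175, 107] = 8e 8f 82 8d af 6b is exactly B = 6 bytes: K' = 8e 8f 82 8d af 6b.
K' ⊕ ipad = b8 b9 b4 bb 99 5d; K' ⊕ opad = d2 d3 de d1 f3 37.
Inner hash: sum = 184+185+180+187+153+93+122+66+104+104 = 1378; mod 256 = 98 → 62.
Outer hash (recomputed tag): sum = 210+211+222+209+243+55+98 = 1248; mod 256 = 224 → e0.
Recomputed tag = e0; claimed = e0 → match.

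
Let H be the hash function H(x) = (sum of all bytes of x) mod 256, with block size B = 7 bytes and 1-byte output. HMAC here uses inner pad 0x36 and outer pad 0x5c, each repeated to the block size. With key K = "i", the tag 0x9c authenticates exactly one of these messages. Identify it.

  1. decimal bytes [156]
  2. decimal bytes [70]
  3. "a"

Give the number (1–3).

1

Key "i" = 69 is 1 byte ≤ B = 7; zero-pad to 7 bytes: K' = 69 00 00 00 00 00 00.
K' ⊕ ipad = 5f 36 36 36 36 36 36; K' ⊕ opad = 35 5c 5c 5c 5c 5c 5c.
m1: inner = H(5f 36 36 36 36 36 36 9c) = 3f; tag = H(35 5c 5c 5c 5c 5c 5c 3f) = 9c ← matches
m2: inner = H(5f 36 36 36 36 36 36 46) = e9; tag = H(35 5c 5c 5c 5c 5c 5c e9) = 46
m3: inner = H(5f 36 36 36 36 36 36 61) = 04; tag = H(35 5c 5c 5c 5c 5c 5c 04) = 61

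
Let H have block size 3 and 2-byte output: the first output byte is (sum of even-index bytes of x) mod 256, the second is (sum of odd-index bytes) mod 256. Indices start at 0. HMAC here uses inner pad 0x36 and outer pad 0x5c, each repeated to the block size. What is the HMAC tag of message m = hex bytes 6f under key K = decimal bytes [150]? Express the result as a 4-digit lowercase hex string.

cb32

Key decimal bytes [150] = 96 is 1 byte ≤ B = 3; zero-pad to 3 bytes: K' = 96 00 00.
K' ⊕ ipad = a0 36 36.  K' ⊕ opad = ca 5c 5c.
Inner input = (K'⊕ipad) ∥ m = a0 36 36 ∥ 6f.
Inner hash: even-index sum = 214 mod 256 = 214; odd-index sum = 165 mod 256 = 165 → d6 a5.
Outer input = (K'⊕opad) ∥ inner = ca 5c 5c ∥ d6 a5.
Outer hash (tag): even-index sum = 459 mod 256 = 203; odd-index sum = 306 mod 256 = 50 → cb 32.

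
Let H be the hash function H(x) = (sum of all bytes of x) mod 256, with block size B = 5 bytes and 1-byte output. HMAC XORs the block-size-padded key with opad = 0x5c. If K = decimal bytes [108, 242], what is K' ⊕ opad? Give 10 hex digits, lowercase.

30ae5c5c5c

Key decimal bytes [108, 242] = 6c f2 is 2 bytes ≤ B = 5; zero-pad to 5 bytes: K' = 6c f2 00 00 00.
XOR each byte with 0x5c: 6c⊕5c=30, f2⊕5c=ae, 00⊕5c=5c, 00⊕5c=5c, 00⊕5c=5c.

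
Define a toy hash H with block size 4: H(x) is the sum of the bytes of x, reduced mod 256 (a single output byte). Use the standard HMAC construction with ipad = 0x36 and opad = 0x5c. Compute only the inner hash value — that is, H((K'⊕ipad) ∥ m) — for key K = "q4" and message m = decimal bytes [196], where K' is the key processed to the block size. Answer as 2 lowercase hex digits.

79

Key "q4" = 71 34 is 2 bytes ≤ B = 4; zero-pad to 4 bytes: K' = 71 34 00 00.
K' ⊕ ipad = 47 02 36 36.
Inner input = 47 02 36 36 ∥ c4.
Inner hash: sum = 71+2+54+54+196 = 377; mod 256 = 121 → 79.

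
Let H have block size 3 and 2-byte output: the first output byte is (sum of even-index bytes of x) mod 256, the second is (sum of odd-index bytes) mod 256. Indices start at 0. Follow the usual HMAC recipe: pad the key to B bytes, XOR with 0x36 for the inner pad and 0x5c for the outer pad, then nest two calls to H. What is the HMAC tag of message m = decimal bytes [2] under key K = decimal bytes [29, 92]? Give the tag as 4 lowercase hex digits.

Key decimal bytes [29, 92] = 1d 5c is 2 bytes ≤ B = 3; zero-pad to 3 bytes: K' = 1d 5c 00.
K' ⊕ ipad = 2b 6a 36.  K' ⊕ opad = 41 00 5c.
Inner input = (K'⊕ipad) ∥ m = 2b 6a 36 ∥ 02.
Inner hash: even-index sum = 97 mod 256 = 97; odd-index sum = 108 mod 256 = 108 → 61 6c.
Outer input = (K'⊕opad) ∥ inner = 41 00 5c ∥ 61 6c.
Outer hash (tag): even-index sum = 265 mod 256 = 9; odd-index sum = 97 mod 256 = 97 → 09 61.

0961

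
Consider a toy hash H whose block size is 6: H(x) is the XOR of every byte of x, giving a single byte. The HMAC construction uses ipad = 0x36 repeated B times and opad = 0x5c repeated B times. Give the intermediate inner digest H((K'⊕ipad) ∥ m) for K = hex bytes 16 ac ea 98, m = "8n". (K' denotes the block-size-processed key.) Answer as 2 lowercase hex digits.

9e

Key hex bytes 16 ac ea 98 is 4 bytes ≤ B = 6; zero-pad to 6 bytes: K' = 16 ac ea 98 00 00.
K' ⊕ ipad = 20 9a dc ae 36 36.
Inner input = 20 9a dc ae 36 36 ∥ 38 6e.
Inner hash: XOR 20⊕9a⊕dc⊕ae⊕36⊕36⊕38⊕6e = 9e.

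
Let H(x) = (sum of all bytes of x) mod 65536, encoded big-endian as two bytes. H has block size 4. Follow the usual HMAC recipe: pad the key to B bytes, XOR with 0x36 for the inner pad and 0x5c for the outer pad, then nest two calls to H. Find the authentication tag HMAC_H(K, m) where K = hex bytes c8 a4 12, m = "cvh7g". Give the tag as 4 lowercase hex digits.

Key hex bytes c8 a4 12 is 3 bytes ≤ B = 4; zero-pad to 4 bytes: K' = c8 a4 12 00.
K' ⊕ ipad = fe 92 24 36.  K' ⊕ opad = 94 f8 4e 5c.
Inner input = (K'⊕ipad) ∥ m = fe 92 24 36 ∥ 63 76 68 37 67.
Inner hash: sum = 254+146+36+54+99+118+104+55+103 = 969 → 03 c9.
Outer input = (K'⊕opad) ∥ inner = 94 f8 4e 5c ∥ 03 c9.
Outer hash (tag): sum = 148+248+78+92+3+201 = 770 → 03 02.

0302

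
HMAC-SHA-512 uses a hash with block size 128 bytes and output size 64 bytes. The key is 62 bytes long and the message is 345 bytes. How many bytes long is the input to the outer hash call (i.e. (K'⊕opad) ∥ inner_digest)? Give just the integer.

Key is 62 ≤ 128 bytes, zero-padded: |K'| = 128.
Outer input = (K'⊕opad) ∥ H(inner) → 128 + 64 = 192 bytes.

192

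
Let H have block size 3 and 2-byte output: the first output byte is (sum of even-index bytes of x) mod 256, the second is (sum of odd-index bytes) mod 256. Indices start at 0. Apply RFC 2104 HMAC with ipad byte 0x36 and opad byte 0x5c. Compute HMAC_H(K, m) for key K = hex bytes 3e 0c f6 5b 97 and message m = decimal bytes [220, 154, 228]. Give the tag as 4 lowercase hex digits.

Key hex bytes 3e 0c f6 5b 97 is 5 bytes > B = 3, so hash it first: H(key) = cb 67, then zero-pad to 3 bytes: K' = cb 67 00.
K' ⊕ ipad = fd 51 36.  K' ⊕ opad = 97 3b 5c.
Inner input = (K'⊕ipad) ∥ m = fd 51 36 ∥ dc 9a e4.
Inner hash: even-index sum = 461 mod 256 = 205; odd-index sum = 529 mod 256 = 17 → cd 11.
Outer input = (K'⊕opad) ∥ inner = 97 3b 5c ∥ cd 11.
Outer hash (tag): even-index sum = 260 mod 256 = 4; odd-index sum = 264 mod 256 = 8 → 04 08.

0408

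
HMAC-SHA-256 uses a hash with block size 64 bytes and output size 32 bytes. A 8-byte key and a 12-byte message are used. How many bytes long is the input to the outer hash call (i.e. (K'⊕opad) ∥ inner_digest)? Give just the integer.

96

Key is 8 ≤ 64 bytes, zero-padded: |K'| = 64.
Outer input = (K'⊕opad) ∥ H(inner) → 64 + 32 = 96 bytes.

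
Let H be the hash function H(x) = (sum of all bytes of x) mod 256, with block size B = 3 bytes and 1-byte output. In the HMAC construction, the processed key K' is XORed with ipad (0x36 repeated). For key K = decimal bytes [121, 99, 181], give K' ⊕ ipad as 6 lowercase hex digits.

Key decimal bytes [121, 99, 181] = 79 63 b5 is exactly B = 3 bytes: K' = 79 63 b5.
XOR each byte with 0x36: 79⊕36=4f, 63⊕36=55, b5⊕36=83.

4f5583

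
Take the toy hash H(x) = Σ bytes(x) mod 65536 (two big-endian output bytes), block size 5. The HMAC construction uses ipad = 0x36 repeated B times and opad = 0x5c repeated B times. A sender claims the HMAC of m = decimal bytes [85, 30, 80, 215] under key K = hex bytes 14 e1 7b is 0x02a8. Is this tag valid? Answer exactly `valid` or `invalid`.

invalid

Key hex bytes 14 e1 7b is 3 bytes ≤ B = 5; zero-pad to 5 bytes: K' = 14 e1 7b 00 00.
K' ⊕ ipad = 22 d7 4d 36 36; K' ⊕ opad = 48 bd 27 5c 5c.
Inner hash: sum = 34+215+77+54+54+85+30+80+215 = 844 → 03 4c.
Outer hash (recomputed tag): sum = 72+189+39+92+92+3+76 = 563 → 02 33.
Recomputed tag = 0233; claimed = 02a8 → mismatch.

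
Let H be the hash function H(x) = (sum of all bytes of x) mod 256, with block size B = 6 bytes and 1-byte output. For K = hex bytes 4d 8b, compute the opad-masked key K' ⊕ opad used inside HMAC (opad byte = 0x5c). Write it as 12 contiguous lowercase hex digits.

11d75c5c5c5c

Key hex bytes 4d 8b is 2 bytes ≤ B = 6; zero-pad to 6 bytes: K' = 4d 8b 00 00 00 00.
XOR each byte with 0x5c: 4d⊕5c=11, 8b⊕5c=d7, 00⊕5c=5c, 00⊕5c=5c, 00⊕5c=5c, 00⊕5c=5c.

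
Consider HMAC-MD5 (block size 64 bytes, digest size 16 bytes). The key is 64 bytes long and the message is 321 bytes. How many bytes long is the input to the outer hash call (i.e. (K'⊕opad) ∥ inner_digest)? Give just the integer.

80

Key is 64 ≤ 64 bytes, zero-padded: |K'| = 64.
Outer input = (K'⊕opad) ∥ H(inner) → 64 + 16 = 80 bytes.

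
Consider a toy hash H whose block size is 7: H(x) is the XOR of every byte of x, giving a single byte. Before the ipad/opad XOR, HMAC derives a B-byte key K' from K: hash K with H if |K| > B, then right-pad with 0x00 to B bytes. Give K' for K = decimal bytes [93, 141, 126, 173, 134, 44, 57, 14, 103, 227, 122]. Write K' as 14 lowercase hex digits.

60000000000000

|K| = 11 > B = 7, so first hash the key.
H(K): XOR 5d⊕8d⊕7e⊕ad⊕86⊕2c⊕39⊕0e⊕67⊕e3⊕7a = 60.
Zero-pad H(K) = 60 to 7 bytes: K' = 60 00 00 00 00 00 00.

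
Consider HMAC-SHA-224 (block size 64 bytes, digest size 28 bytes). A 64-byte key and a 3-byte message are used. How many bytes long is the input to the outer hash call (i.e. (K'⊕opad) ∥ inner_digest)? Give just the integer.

Key is 64 ≤ 64 bytes, zero-padded: |K'| = 64.
Outer input = (K'⊕opad) ∥ H(inner) → 64 + 28 = 92 bytes.

92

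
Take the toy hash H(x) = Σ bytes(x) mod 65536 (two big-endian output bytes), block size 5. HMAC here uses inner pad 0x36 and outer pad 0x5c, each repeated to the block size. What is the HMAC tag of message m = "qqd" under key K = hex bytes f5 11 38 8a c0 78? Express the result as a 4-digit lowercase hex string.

Key hex bytes f5 11 38 8a c0 78 is 6 bytes > B = 5, so hash it first: H(key) = 03 00, then zero-pad to 5 bytes: K' = 03 00 00 00 00.
K' ⊕ ipad = 35 36 36 36 36.  K' ⊕ opad = 5f 5c 5c 5c 5c.
Inner input = (K'⊕ipad) ∥ m = 35 36 36 36 36 ∥ 71 71 64.
Inner hash: sum = 53+54+54+54+54+113+113+100 = 595 → 02 53.
Outer input = (K'⊕opad) ∥ inner = 5f 5c 5c 5c 5c ∥ 02 53.
Outer hash (tag): sum = 95+92+92+92+92+2+83 = 548 → 02 24.

0224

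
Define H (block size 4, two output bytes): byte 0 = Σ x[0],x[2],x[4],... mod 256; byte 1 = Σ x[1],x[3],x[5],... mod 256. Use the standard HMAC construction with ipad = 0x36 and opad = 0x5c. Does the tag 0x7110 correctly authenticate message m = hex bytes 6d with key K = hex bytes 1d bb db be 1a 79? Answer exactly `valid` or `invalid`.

invalid

Key hex bytes 1d bb db be 1a 79 is 6 bytes > B = 4, so hash it first: H(key) = 12 f2, then zero-pad to 4 bytes: K' = 12 f2 00 00.
K' ⊕ ipad = 24 c4 36 36; K' ⊕ opad = 4e ae 5c 5c.
Inner hash: even-index sum = 199 mod 256 = 199; odd-index sum = 250 mod 256 = 250 → c7 fa.
Outer hash (recomputed tag): even-index sum = 369 mod 256 = 113; odd-index sum = 516 mod 256 = 4 → 71 04.
Recomputed tag = 7104; claimed = 7110 → mismatch.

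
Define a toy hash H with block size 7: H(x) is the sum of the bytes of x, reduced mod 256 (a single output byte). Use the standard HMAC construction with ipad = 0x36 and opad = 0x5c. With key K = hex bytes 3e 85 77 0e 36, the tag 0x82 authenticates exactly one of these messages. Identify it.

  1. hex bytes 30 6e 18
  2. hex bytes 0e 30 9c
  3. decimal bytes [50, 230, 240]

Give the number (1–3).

3

Key hex bytes 3e 85 77 0e 36 is 5 bytes ≤ B = 7; zero-pad to 7 bytes: K' = 3e 85 77 0e 36 00 00.
K' ⊕ ipad = 08 b3 41 38 00 36 36; K' ⊕ opad = 62 d9 2b 52 6a 5c 5c.
m1: inner = H(08 b3 41 38 00 36 36 30 6e 18) = 56; tag = H(62 d9 2b 52 6a 5c 5c 56) = 30
m2: inner = H(08 b3 41 38 00 36 36 0e 30 9c) = 7a; tag = H(62 d9 2b 52 6a 5c 5c 7a) = 54
m3: inner = H(08 b3 41 38 00 36 36 32 e6 f0) = a8; tag = H(62 d9 2b 52 6a 5c 5c a8) = 82 ← matches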